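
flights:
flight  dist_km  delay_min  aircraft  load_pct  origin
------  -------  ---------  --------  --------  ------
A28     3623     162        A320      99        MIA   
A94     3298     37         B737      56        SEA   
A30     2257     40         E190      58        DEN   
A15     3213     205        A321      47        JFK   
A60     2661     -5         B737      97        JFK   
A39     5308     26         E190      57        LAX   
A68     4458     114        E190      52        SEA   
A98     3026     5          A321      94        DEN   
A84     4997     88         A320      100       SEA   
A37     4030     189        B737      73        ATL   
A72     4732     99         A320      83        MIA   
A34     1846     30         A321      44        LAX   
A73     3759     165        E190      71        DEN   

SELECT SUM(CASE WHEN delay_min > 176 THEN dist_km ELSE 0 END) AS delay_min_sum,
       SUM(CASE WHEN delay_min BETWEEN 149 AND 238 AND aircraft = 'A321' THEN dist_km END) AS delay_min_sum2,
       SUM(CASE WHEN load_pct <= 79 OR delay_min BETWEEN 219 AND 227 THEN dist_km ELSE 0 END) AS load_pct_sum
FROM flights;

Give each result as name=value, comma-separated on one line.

[delay_min_sum: delay_min > 176]
flight=A28: ✗
flight=A94: ✗
flight=A30: ✗
flight=A15: ✓ → 3213
flight=A60: ✗
flight=A39: ✗
flight=A68: ✗
flight=A98: ✗
flight=A84: ✗
flight=A37: ✓ → 4030
flight=A72: ✗
flight=A34: ✗
flight=A73: ✗
delay_min_sum = 3213 + 4030 = 7243
—
[delay_min_sum2: delay_min BETWEEN 149 AND 238 AND aircraft = 'A321']
flight=A28: ✗
flight=A94: ✗
flight=A30: ✗
flight=A15: ✓ → 3213
flight=A60: ✗
flight=A39: ✗
flight=A68: ✗
flight=A98: ✗
flight=A84: ✗
flight=A37: ✗
flight=A72: ✗
flight=A34: ✗
flight=A73: ✗
delay_min_sum2 = 3213
—
[load_pct_sum: load_pct <= 79 OR delay_min BETWEEN 219 AND 227]
flight=A28: ✗
flight=A94: ✓ → 3298
flight=A30: ✓ → 2257
flight=A15: ✓ → 3213
flight=A60: ✗
flight=A39: ✓ → 5308
flight=A68: ✓ → 4458
flight=A98: ✗
flight=A84: ✗
flight=A37: ✓ → 4030
flight=A72: ✗
flight=A34: ✓ → 1846
flight=A73: ✓ → 3759
load_pct_sum = 3298 + 2257 + 3213 + 5308 + 4458 + 4030 + 1846 + 3759 = 28169

delay_min_sum=7243, delay_min_sum2=3213, load_pct_sum=28169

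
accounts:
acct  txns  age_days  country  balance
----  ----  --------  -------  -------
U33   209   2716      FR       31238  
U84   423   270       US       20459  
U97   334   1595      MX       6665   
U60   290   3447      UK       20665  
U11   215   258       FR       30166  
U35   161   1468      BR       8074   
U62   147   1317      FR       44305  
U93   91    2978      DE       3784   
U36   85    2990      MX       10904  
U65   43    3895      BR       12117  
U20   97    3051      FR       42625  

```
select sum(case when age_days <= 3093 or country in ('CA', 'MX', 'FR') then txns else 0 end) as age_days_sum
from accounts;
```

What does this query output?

1762

acct=U33: ✓ → 209
acct=U84: ✓ → 423
acct=U97: ✓ → 334
acct=U60: ✗
acct=U11: ✓ → 215
acct=U35: ✓ → 161
acct=U62: ✓ → 147
acct=U93: ✓ → 91
acct=U36: ✓ → 85
acct=U65: ✗
acct=U20: ✓ → 97
age_days_sum = 209 + 423 + 334 + 215 + 161 + 147 + 91 + 85 + 97 = 1762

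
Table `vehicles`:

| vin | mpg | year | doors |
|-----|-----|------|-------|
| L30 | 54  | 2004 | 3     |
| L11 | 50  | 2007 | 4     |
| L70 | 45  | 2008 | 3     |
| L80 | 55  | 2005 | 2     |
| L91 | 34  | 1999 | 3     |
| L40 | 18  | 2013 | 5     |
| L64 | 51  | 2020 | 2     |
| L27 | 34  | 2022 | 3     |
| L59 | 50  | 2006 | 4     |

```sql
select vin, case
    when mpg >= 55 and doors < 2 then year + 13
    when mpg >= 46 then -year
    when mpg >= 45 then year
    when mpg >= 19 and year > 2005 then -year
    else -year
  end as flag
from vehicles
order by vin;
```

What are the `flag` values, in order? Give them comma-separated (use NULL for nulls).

vin=L11: mpg >= 46 → -2007
vin=L27: mpg >= 19 and year > 2005 → -2022
vin=L30: mpg >= 46 → -2004
vin=L40: ELSE → -2013
vin=L59: mpg >= 46 → -2006
vin=L64: mpg >= 46 → -2020
vin=L70: mpg >= 45 → 2008
vin=L80: mpg >= 46 → -2005
vin=L91: ELSE → -1999

-2007, -2022, -2004, -2013, -2006, -2020, 2008, -2005, -1999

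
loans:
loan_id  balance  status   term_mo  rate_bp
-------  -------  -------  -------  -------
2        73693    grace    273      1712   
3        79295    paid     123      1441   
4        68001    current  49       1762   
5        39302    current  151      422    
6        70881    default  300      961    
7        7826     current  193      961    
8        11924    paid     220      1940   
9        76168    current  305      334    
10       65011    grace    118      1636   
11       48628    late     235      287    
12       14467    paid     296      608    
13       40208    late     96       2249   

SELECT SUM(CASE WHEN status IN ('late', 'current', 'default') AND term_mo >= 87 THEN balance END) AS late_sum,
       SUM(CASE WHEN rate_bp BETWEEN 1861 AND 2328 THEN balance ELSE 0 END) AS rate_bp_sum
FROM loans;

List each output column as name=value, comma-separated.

late_sum=283013, rate_bp_sum=52132

[late_sum: status IN ('late', 'current', 'default') AND term_mo >= 87]
loan_id=2: ✗
loan_id=3: ✗
loan_id=4: ✗
loan_id=5: ✓ → 39302
loan_id=6: ✓ → 70881
loan_id=7: ✓ → 7826
loan_id=8: ✗
loan_id=9: ✓ → 76168
loan_id=10: ✗
loan_id=11: ✓ → 48628
loan_id=12: ✗
loan_id=13: ✓ → 40208
late_sum = 39302 + 70881 + 7826 + 76168 + 48628 + 40208 = 283013
—
[rate_bp_sum: rate_bp BETWEEN 1861 AND 2328]
loan_id=2: ✗
loan_id=3: ✗
loan_id=4: ✗
loan_id=5: ✗
loan_id=6: ✗
loan_id=7: ✗
loan_id=8: ✓ → 11924
loan_id=9: ✗
loan_id=10: ✗
loan_id=11: ✗
loan_id=12: ✗
loan_id=13: ✓ → 40208
rate_bp_sum = 11924 + 40208 = 52132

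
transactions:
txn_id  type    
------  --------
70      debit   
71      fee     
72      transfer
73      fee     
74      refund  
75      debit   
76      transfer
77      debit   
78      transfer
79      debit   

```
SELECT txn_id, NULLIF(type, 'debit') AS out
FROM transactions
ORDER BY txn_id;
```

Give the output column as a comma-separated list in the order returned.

NULL, fee, transfer, fee, refund, NULL, transfer, NULL, transfer, NULL

txn_id=70: type=debit vs debit: equal → NULL
txn_id=71: type=fee vs debit: differ → fee
txn_id=72: type=transfer vs debit: differ → transfer
txn_id=73: type=fee vs debit: differ → fee
txn_id=74: type=refund vs debit: differ → refund
txn_id=75: type=debit vs debit: equal → NULL
txn_id=76: type=transfer vs debit: differ → transfer
txn_id=77: type=debit vs debit: equal → NULL
txn_id=78: type=transfer vs debit: differ → transfer
txn_id=79: type=debit vs debit: equal → NULL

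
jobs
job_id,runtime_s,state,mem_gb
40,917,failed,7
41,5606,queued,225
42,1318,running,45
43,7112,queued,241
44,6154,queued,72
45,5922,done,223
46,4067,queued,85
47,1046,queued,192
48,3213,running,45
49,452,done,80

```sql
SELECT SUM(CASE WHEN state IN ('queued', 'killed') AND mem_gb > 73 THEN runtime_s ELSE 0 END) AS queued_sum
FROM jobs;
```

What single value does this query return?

17831

job_id=40: ✗
job_id=41: ✓ → 5606
job_id=42: ✗
job_id=43: ✓ → 7112
job_id=44: ✗
job_id=45: ✗
job_id=46: ✓ → 4067
job_id=47: ✓ → 1046
job_id=48: ✗
job_id=49: ✗
queued_sum = 5606 + 7112 + 4067 + 1046 = 17831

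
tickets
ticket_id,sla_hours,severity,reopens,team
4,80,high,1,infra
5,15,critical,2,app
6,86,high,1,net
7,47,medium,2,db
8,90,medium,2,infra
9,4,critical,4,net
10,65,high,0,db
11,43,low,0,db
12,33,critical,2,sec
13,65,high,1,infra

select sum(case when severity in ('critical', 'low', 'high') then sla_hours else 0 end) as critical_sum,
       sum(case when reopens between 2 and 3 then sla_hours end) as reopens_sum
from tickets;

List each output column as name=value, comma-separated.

critical_sum=391, reopens_sum=185

[critical_sum: severity in ('critical', 'low', 'high')]
ticket_id=4: ✓ → 80
ticket_id=5: ✓ → 15
ticket_id=6: ✓ → 86
ticket_id=7: ✗
ticket_id=8: ✗
ticket_id=9: ✓ → 4
ticket_id=10: ✓ → 65
ticket_id=11: ✓ → 43
ticket_id=12: ✓ → 33
ticket_id=13: ✓ → 65
critical_sum = 80 + 15 + 86 + 4 + 65 + 43 + 33 + 65 = 391
—
[reopens_sum: reopens between 2 and 3]
ticket_id=4: ✗
ticket_id=5: ✓ → 15
ticket_id=6: ✗
ticket_id=7: ✓ → 47
ticket_id=8: ✓ → 90
ticket_id=9: ✗
ticket_id=10: ✗
ticket_id=11: ✗
ticket_id=12: ✓ → 33
ticket_id=13: ✗
reopens_sum = 15 + 47 + 90 + 33 = 185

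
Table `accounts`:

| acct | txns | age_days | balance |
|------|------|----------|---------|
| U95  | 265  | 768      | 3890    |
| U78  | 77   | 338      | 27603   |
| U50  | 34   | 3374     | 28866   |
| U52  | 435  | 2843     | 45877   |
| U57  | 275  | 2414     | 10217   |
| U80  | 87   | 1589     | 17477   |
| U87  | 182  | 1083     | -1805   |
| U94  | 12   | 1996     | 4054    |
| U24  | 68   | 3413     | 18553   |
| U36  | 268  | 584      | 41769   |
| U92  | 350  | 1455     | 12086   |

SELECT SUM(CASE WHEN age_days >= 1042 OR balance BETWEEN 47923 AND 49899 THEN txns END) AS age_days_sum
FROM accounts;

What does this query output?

acct=U95: ✗
acct=U78: ✗
acct=U50: ✓ → 34
acct=U52: ✓ → 435
acct=U57: ✓ → 275
acct=U80: ✓ → 87
acct=U87: ✓ → 182
acct=U94: ✓ → 12
acct=U24: ✓ → 68
acct=U36: ✗
acct=U92: ✓ → 350
age_days_sum = 34 + 435 + 275 + 87 + 182 + 12 + 68 + 350 = 1443

1443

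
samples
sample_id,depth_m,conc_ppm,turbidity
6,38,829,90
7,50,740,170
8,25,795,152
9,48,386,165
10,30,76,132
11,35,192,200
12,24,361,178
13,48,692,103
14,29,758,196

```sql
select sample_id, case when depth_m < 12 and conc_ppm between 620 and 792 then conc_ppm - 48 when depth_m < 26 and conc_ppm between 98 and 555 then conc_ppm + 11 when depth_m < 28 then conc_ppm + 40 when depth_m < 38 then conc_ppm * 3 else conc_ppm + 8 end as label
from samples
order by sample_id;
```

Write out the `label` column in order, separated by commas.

837, 748, 835, 394, 228, 576, 372, 700, 2274

sample_id=6: ELSE → 837
sample_id=7: ELSE → 748
sample_id=8: depth_m < 28 → 835
sample_id=9: ELSE → 394
sample_id=10: depth_m < 38 → 228
sample_id=11: depth_m < 38 → 576
sample_id=12: depth_m < 26 and conc_ppm between 98 and 555 → 372
sample_id=13: ELSE → 700
sample_id=14: depth_m < 38 → 2274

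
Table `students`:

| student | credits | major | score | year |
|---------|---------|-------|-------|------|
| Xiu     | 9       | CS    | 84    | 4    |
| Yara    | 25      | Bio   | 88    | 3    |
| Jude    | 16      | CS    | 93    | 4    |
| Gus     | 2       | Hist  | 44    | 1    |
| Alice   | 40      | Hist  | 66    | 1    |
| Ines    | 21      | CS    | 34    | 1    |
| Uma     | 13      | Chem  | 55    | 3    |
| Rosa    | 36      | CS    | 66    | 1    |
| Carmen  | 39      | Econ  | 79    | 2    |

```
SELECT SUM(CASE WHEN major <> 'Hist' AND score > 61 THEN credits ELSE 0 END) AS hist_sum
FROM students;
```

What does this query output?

125

student=Xiu: ✓ → 9
student=Yara: ✓ → 25
student=Jude: ✓ → 16
student=Gus: ✗
student=Alice: ✗
student=Ines: ✗
student=Uma: ✗
student=Rosa: ✓ → 36
student=Carmen: ✓ → 39
hist_sum = 9 + 25 + 16 + 36 + 39 = 125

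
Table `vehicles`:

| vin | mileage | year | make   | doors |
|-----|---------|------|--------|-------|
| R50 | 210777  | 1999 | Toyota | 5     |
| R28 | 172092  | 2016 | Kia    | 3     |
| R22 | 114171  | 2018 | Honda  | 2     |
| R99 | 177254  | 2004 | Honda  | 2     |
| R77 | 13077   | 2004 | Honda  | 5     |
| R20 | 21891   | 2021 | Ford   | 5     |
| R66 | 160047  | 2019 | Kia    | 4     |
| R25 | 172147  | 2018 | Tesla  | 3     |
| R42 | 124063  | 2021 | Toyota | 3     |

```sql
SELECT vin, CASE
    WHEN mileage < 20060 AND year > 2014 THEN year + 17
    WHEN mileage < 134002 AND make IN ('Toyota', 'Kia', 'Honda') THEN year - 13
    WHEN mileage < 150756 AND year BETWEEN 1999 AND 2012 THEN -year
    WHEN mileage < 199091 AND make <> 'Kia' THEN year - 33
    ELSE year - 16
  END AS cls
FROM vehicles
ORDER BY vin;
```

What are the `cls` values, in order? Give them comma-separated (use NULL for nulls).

1988, 2005, 1985, 2000, 2008, 1983, 2003, 1991, 1971

vin=R20: mileage < 199091 AND make <> 'Kia' → 1988
vin=R22: mileage < 134002 AND make IN ('Toyota', 'Kia', 'Honda') → 2005
vin=R25: mileage < 199091 AND make <> 'Kia' → 1985
vin=R28: ELSE → 2000
vin=R42: mileage < 134002 AND make IN ('Toyota', 'Kia', 'Honda') → 2008
vin=R50: ELSE → 1983
vin=R66: ELSE → 2003
vin=R77: mileage < 134002 AND make IN ('Toyota', 'Kia', 'Honda') → 1991
vin=R99: mileage < 199091 AND make <> 'Kia' → 1971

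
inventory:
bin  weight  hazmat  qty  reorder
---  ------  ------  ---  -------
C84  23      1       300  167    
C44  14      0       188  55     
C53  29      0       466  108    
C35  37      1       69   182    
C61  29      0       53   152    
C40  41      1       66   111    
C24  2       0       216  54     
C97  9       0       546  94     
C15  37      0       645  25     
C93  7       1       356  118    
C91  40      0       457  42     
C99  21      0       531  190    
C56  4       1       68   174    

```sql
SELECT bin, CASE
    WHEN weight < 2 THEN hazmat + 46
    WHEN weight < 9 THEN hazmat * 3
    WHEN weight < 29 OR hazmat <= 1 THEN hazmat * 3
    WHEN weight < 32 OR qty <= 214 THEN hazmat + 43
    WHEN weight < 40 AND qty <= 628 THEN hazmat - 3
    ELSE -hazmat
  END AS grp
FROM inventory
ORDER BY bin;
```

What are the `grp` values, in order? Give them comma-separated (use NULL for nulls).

bin=C15: weight < 29 OR hazmat <= 1 → 0
bin=C24: weight < 9 → 0
bin=C35: weight < 29 OR hazmat <= 1 → 3
bin=C40: weight < 29 OR hazmat <= 1 → 3
bin=C44: weight < 29 OR hazmat <= 1 → 0
bin=C53: weight < 29 OR hazmat <= 1 → 0
bin=C56: weight < 9 → 3
bin=C61: weight < 29 OR hazmat <= 1 → 0
bin=C84: weight < 29 OR hazmat <= 1 → 3
bin=C91: weight < 29 OR hazmat <= 1 → 0
bin=C93: weight < 9 → 3
bin=C97: weight < 29 OR hazmat <= 1 → 0
bin=C99: weight < 29 OR hazmat <= 1 → 0

0, 0, 3, 3, 0, 0, 3, 0, 3, 0, 3, 0, 0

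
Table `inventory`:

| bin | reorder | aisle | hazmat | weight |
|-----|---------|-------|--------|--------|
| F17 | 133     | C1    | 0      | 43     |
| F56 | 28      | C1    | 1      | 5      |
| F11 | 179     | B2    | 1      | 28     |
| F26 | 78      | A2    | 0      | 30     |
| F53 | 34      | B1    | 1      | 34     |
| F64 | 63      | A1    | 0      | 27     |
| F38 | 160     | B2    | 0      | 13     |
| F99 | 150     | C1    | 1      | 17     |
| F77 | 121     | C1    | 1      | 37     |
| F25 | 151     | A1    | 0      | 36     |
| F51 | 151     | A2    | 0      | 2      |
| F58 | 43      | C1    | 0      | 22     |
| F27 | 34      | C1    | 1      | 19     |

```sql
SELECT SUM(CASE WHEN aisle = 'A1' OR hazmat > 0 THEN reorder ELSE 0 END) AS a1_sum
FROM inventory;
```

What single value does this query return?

760

bin=F17: ✗
bin=F56: ✓ → 28
bin=F11: ✓ → 179
bin=F26: ✗
bin=F53: ✓ → 34
bin=F64: ✓ → 63
bin=F38: ✗
bin=F99: ✓ → 150
bin=F77: ✓ → 121
bin=F25: ✓ → 151
bin=F51: ✗
bin=F58: ✗
bin=F27: ✓ → 34
a1_sum = 28 + 179 + 34 + 63 + 150 + 121 + 151 + 34 = 760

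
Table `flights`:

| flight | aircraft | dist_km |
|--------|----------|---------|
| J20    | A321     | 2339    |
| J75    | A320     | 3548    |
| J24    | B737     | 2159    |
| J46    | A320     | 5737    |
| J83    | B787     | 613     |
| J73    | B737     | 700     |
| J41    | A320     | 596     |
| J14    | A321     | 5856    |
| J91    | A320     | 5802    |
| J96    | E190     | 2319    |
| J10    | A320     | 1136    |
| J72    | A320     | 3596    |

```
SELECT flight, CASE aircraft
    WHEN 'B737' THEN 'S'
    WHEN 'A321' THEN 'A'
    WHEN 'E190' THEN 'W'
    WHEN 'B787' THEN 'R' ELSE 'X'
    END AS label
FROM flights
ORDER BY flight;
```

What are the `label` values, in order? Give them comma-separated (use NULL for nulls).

flight=J10: ELSE → X
flight=J14: aircraft='A321' → A
flight=J20: aircraft='A321' → A
flight=J24: aircraft='B737' → S
flight=J41: ELSE → X
flight=J46: ELSE → X
flight=J72: ELSE → X
flight=J73: aircraft='B737' → S
flight=J75: ELSE → X
flight=J83: aircraft='B787' → R
flight=J91: ELSE → X
flight=J96: aircraft='E190' → W

X, A, A, S, X, X, X, S, X, R, X, W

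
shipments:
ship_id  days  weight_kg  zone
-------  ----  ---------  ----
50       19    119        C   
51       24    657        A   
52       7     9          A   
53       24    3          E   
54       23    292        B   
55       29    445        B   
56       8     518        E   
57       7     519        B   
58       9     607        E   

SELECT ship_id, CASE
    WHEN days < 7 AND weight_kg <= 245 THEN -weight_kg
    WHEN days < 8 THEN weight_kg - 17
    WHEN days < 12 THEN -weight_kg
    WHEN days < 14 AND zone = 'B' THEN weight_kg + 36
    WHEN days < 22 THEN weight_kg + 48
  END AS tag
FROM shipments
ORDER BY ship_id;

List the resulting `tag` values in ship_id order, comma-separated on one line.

ship_id=50: days < 22 → 167
ship_id=51: (no match → NULL) → NULL
ship_id=52: days < 8 → -8
ship_id=53: (no match → NULL) → NULL
ship_id=54: (no match → NULL) → NULL
ship_id=55: (no match → NULL) → NULL
ship_id=56: days < 12 → -518
ship_id=57: days < 8 → 502
ship_id=58: days < 12 → -607

167, NULL, -8, NULL, NULL, NULL, -518, 502, -607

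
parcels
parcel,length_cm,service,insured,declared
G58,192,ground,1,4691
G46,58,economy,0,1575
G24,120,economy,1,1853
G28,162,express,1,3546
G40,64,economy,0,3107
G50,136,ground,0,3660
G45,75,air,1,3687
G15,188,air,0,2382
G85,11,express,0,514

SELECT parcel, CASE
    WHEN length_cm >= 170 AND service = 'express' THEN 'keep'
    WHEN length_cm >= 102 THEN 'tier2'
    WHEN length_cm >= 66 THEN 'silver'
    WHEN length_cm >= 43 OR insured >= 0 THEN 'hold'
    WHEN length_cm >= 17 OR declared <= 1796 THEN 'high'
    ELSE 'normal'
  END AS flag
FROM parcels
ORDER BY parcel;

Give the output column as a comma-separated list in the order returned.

tier2, tier2, tier2, hold, silver, hold, tier2, tier2, hold

parcel=G15: length_cm >= 102 → tier2
parcel=G24: length_cm >= 102 → tier2
parcel=G28: length_cm >= 102 → tier2
parcel=G40: length_cm >= 43 OR insured >= 0 → hold
parcel=G45: length_cm >= 66 → silver
parcel=G46: length_cm >= 43 OR insured >= 0 → hold
parcel=G50: length_cm >= 102 → tier2
parcel=G58: length_cm >= 102 → tier2
parcel=G85: length_cm >= 43 OR insured >= 0 → hold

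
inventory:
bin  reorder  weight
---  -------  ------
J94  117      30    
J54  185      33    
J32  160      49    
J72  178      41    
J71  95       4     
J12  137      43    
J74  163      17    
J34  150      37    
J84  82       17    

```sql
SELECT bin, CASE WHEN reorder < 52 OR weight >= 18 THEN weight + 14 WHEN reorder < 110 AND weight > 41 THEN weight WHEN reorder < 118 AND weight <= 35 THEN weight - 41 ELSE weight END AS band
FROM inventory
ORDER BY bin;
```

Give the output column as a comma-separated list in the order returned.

57, 63, 51, 47, -37, 55, 17, -24, 44

bin=J12: reorder < 52 OR weight >= 18 → 57
bin=J32: reorder < 52 OR weight >= 18 → 63
bin=J34: reorder < 52 OR weight >= 18 → 51
bin=J54: reorder < 52 OR weight >= 18 → 47
bin=J71: reorder < 118 AND weight <= 35 → -37
bin=J72: reorder < 52 OR weight >= 18 → 55
bin=J74: ELSE → 17
bin=J84: reorder < 118 AND weight <= 35 → -24
bin=J94: reorder < 52 OR weight >= 18 → 44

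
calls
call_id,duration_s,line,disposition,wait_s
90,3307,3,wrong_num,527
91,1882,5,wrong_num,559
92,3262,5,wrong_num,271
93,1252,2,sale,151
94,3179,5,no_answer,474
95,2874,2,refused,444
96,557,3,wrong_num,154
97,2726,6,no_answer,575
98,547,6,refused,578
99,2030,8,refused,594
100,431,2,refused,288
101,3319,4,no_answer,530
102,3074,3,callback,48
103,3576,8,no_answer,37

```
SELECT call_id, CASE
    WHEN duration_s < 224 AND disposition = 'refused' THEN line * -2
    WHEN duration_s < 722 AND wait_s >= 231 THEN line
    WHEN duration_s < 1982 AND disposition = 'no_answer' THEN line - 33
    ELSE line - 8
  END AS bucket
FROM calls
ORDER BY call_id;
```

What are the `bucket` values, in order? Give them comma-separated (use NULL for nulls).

call_id=90: ELSE → -5
call_id=91: ELSE → -3
call_id=92: ELSE → -3
call_id=93: ELSE → -6
call_id=94: ELSE → -3
call_id=95: ELSE → -6
call_id=96: ELSE → -5
call_id=97: ELSE → -2
call_id=98: duration_s < 722 AND wait_s >= 231 → 6
call_id=99: ELSE → 0
call_id=100: duration_s < 722 AND wait_s >= 231 → 2
call_id=101: ELSE → -4
call_id=102: ELSE → -5
call_id=103: ELSE → 0

-5, -3, -3, -6, -3, -6, -5, -2, 6, 0, 2, -4, -5, 0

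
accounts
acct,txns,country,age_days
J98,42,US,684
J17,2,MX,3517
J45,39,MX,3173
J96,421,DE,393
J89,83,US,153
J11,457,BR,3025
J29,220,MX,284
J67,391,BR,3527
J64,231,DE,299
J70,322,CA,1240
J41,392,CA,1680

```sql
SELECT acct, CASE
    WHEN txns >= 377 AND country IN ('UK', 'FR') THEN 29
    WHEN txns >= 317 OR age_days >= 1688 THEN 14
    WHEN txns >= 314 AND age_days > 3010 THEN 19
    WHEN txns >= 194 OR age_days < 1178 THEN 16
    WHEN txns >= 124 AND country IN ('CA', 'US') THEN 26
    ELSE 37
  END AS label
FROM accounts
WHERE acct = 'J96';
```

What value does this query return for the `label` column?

acct = J96: txns=421, country=DE, age_days=393.
txns >= 377 AND country IN ('UK', 'FR') → false
txns >= 317 OR age_days >= 1688 → true → 14

14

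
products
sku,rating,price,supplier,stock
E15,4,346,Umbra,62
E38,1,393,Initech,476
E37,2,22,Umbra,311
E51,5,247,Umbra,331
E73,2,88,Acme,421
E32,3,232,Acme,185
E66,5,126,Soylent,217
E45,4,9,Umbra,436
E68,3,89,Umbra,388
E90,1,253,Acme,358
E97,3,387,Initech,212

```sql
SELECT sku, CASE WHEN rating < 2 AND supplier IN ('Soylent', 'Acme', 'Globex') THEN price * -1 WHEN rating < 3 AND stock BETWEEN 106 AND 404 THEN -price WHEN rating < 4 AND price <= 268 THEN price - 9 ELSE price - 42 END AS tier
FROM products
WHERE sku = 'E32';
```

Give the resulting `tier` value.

223

sku = E32: rating=3, price=232, supplier=Acme, stock=185.
rating < 2 AND supplier IN ('Soylent', 'Acme', 'Globex') → false
rating < 3 AND stock BETWEEN 106 AND 404 → false
rating < 4 AND price <= 268 → true → 223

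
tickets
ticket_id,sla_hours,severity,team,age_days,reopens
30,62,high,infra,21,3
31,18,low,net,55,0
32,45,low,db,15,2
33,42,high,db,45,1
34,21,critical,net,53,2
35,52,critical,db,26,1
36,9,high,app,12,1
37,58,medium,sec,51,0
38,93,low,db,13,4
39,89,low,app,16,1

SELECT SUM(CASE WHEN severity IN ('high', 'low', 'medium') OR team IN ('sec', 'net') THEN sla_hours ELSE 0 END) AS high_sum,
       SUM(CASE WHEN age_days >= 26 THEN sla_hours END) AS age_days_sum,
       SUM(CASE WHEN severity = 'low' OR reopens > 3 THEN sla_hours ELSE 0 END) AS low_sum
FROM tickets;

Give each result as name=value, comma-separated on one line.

high_sum=437, age_days_sum=191, low_sum=245

[high_sum: severity IN ('high', 'low', 'medium') OR team IN ('sec', 'net')]
ticket_id=30: ✓ → 62
ticket_id=31: ✓ → 18
ticket_id=32: ✓ → 45
ticket_id=33: ✓ → 42
ticket_id=34: ✓ → 21
ticket_id=35: ✗
ticket_id=36: ✓ → 9
ticket_id=37: ✓ → 58
ticket_id=38: ✓ → 93
ticket_id=39: ✓ → 89
high_sum = 62 + 18 + 45 + 42 + 21 + 9 + 58 + 93 + 89 = 437
—
[age_days_sum: age_days >= 26]
ticket_id=30: ✗
ticket_id=31: ✓ → 18
ticket_id=32: ✗
ticket_id=33: ✓ → 42
ticket_id=34: ✓ → 21
ticket_id=35: ✓ → 52
ticket_id=36: ✗
ticket_id=37: ✓ → 58
ticket_id=38: ✗
ticket_id=39: ✗
age_days_sum = 18 + 42 + 21 + 52 + 58 = 191
—
[low_sum: severity = 'low' OR reopens > 3]
ticket_id=30: ✗
ticket_id=31: ✓ → 18
ticket_id=32: ✓ → 45
ticket_id=33: ✗
ticket_id=34: ✗
ticket_id=35: ✗
ticket_id=36: ✗
ticket_id=37: ✗
ticket_id=38: ✓ → 93
ticket_id=39: ✓ → 89
low_sum = 18 + 45 + 93 + 89 = 245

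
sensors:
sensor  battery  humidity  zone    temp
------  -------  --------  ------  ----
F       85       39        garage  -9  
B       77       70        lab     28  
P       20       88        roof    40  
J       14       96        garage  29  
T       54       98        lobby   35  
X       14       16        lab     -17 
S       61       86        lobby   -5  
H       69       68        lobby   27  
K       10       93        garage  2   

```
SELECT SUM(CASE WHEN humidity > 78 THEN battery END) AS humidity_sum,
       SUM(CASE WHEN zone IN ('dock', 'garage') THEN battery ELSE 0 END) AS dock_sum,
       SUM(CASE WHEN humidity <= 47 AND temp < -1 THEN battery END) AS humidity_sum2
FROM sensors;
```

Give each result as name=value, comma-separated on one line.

humidity_sum=159, dock_sum=109, humidity_sum2=99

[humidity_sum: humidity > 78]
sensor=F: ✗
sensor=B: ✗
sensor=P: ✓ → 20
sensor=J: ✓ → 14
sensor=T: ✓ → 54
sensor=X: ✗
sensor=S: ✓ → 61
sensor=H: ✗
sensor=K: ✓ → 10
humidity_sum = 20 + 14 + 54 + 61 + 10 = 159
—
[dock_sum: zone IN ('dock', 'garage')]
sensor=F: ✓ → 85
sensor=B: ✗
sensor=P: ✗
sensor=J: ✓ → 14
sensor=T: ✗
sensor=X: ✗
sensor=S: ✗
sensor=H: ✗
sensor=K: ✓ → 10
dock_sum = 85 + 14 + 10 = 109
—
[humidity_sum2: humidity <= 47 AND temp < -1]
sensor=F: ✓ → 85
sensor=B: ✗
sensor=P: ✗
sensor=J: ✗
sensor=T: ✗
sensor=X: ✓ → 14
sensor=S: ✗
sensor=H: ✗
sensor=K: ✗
humidity_sum2 = 85 + 14 = 99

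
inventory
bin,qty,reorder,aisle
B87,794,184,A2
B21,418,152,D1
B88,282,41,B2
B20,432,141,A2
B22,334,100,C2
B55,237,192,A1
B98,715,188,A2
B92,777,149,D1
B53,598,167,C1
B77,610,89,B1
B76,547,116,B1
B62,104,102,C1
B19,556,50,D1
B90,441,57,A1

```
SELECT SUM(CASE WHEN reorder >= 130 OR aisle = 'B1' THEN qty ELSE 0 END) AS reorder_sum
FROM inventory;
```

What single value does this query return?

bin=B87: ✓ → 794
bin=B21: ✓ → 418
bin=B88: ✗
bin=B20: ✓ → 432
bin=B22: ✗
bin=B55: ✓ → 237
bin=B98: ✓ → 715
bin=B92: ✓ → 777
bin=B53: ✓ → 598
bin=B77: ✓ → 610
bin=B76: ✓ → 547
bin=B62: ✗
bin=B19: ✗
bin=B90: ✗
reorder_sum = 794 + 418 + 432 + 237 + 715 + 777 + 598 + 610 + 547 = 5128

5128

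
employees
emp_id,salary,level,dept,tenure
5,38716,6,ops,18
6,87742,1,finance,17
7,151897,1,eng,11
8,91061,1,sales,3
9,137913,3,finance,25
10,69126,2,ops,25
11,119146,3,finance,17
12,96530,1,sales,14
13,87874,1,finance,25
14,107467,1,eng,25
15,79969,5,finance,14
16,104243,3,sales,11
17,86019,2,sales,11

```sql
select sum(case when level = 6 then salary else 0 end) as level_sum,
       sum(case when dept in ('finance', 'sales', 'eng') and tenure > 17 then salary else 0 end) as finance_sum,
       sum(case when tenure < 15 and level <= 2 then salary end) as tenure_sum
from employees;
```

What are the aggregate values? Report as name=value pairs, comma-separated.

[level_sum: level = 6]
emp_id=5: ✓ → 38716
emp_id=6: ✗
emp_id=7: ✗
emp_id=8: ✗
emp_id=9: ✗
emp_id=10: ✗
emp_id=11: ✗
emp_id=12: ✗
emp_id=13: ✗
emp_id=14: ✗
emp_id=15: ✗
emp_id=16: ✗
emp_id=17: ✗
level_sum = 38716
—
[finance_sum: dept in ('finance', 'sales', 'eng') and tenure > 17]
emp_id=5: ✗
emp_id=6: ✗
emp_id=7: ✗
emp_id=8: ✗
emp_id=9: ✓ → 137913
emp_id=10: ✗
emp_id=11: ✗
emp_id=12: ✗
emp_id=13: ✓ → 87874
emp_id=14: ✓ → 107467
emp_id=15: ✗
emp_id=16: ✗
emp_id=17: ✗
finance_sum = 137913 + 87874 + 107467 = 333254
—
[tenure_sum: tenure < 15 and level <= 2]
emp_id=5: ✗
emp_id=6: ✗
emp_id=7: ✓ → 151897
emp_id=8: ✓ → 91061
emp_id=9: ✗
emp_id=10: ✗
emp_id=11: ✗
emp_id=12: ✓ → 96530
emp_id=13: ✗
emp_id=14: ✗
emp_id=15: ✗
emp_id=16: ✗
emp_id=17: ✓ → 86019
tenure_sum = 151897 + 91061 + 96530 + 86019 = 425507

level_sum=38716, finance_sum=333254, tenure_sum=425507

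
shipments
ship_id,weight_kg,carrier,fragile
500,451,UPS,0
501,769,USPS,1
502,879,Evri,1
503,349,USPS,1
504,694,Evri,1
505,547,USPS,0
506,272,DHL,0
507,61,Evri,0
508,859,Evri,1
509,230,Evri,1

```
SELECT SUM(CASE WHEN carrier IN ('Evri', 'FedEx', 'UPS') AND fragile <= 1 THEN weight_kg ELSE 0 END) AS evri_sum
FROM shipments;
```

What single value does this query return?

3174

ship_id=500: ✓ → 451
ship_id=501: ✗
ship_id=502: ✓ → 879
ship_id=503: ✗
ship_id=504: ✓ → 694
ship_id=505: ✗
ship_id=506: ✗
ship_id=507: ✓ → 61
ship_id=508: ✓ → 859
ship_id=509: ✓ → 230
evri_sum = 451 + 879 + 694 + 61 + 859 + 230 = 3174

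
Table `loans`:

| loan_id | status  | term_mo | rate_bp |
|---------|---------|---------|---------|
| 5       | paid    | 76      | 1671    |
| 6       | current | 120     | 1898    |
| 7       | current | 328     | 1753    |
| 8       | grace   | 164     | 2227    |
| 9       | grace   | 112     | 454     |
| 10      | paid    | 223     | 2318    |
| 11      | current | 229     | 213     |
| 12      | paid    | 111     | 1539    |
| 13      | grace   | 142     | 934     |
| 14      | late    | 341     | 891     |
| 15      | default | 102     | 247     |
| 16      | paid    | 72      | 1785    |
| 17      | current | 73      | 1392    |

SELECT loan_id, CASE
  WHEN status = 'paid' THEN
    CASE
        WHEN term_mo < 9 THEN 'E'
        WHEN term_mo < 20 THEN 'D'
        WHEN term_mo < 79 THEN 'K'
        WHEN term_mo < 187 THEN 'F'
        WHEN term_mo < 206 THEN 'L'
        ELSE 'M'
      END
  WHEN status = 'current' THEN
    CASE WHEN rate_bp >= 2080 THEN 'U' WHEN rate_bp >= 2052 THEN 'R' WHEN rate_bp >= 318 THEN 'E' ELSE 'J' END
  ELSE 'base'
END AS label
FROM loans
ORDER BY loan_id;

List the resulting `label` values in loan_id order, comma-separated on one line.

K, E, E, base, base, M, J, F, base, base, base, K, E

loan_id=5: status='paid' → inner[term_mo < 79] → K
loan_id=6: status='current' → inner[rate_bp >= 318] → E
loan_id=7: status='current' → inner[rate_bp >= 318] → E
loan_id=8: status='grace' → outer ELSE → base
loan_id=9: status='grace' → outer ELSE → base
loan_id=10: status='paid' → inner[ELSE] → M
loan_id=11: status='current' → inner[ELSE] → J
loan_id=12: status='paid' → inner[term_mo < 187] → F
loan_id=13: status='grace' → outer ELSE → base
loan_id=14: status='late' → outer ELSE → base
loan_id=15: status='default' → outer ELSE → base
loan_id=16: status='paid' → inner[term_mo < 79] → K
loan_id=17: status='current' → inner[rate_bp >= 318] → E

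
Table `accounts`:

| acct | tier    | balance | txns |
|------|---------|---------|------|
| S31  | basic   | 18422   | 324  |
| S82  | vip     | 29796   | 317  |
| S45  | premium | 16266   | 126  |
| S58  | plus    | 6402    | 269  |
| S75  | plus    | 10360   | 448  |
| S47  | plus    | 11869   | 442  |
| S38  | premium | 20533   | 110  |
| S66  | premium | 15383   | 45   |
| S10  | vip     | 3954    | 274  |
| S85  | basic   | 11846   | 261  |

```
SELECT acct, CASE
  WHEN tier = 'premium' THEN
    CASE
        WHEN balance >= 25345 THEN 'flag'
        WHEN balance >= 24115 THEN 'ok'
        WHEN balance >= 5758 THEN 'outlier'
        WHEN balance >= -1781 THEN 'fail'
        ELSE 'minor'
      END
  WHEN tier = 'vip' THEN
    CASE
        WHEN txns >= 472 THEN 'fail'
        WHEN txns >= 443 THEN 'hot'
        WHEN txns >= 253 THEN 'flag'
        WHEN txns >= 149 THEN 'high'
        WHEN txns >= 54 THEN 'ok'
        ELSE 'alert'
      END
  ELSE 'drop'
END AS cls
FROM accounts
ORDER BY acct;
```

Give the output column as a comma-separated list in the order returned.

flag, drop, outlier, outlier, drop, drop, outlier, drop, flag, drop

acct=S10: tier='vip' → inner[txns >= 253] → flag
acct=S31: tier='basic' → outer ELSE → drop
acct=S38: tier='premium' → inner[balance >= 5758] → outlier
acct=S45: tier='premium' → inner[balance >= 5758] → outlier
acct=S47: tier='plus' → outer ELSE → drop
acct=S58: tier='plus' → outer ELSE → drop
acct=S66: tier='premium' → inner[balance >= 5758] → outlier
acct=S75: tier='plus' → outer ELSE → drop
acct=S82: tier='vip' → inner[txns >= 253] → flag
acct=S85: tier='basic' → outer ELSE → drop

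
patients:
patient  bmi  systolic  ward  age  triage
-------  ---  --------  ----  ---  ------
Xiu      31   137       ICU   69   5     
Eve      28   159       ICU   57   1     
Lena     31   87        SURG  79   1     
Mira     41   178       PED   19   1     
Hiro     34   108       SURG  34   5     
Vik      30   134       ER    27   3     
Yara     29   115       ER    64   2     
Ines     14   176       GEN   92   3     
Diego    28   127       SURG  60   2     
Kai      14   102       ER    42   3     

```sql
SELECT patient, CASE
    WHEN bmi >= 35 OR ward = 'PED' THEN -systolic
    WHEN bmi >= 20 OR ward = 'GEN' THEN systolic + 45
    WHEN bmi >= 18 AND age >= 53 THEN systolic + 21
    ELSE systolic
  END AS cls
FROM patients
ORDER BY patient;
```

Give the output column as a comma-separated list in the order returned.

172, 204, 153, 221, 102, 132, -178, 179, 182, 160

patient=Diego: bmi >= 20 OR ward = 'GEN' → 172
patient=Eve: bmi >= 20 OR ward = 'GEN' → 204
patient=Hiro: bmi >= 20 OR ward = 'GEN' → 153
patient=Ines: bmi >= 20 OR ward = 'GEN' → 221
patient=Kai: ELSE → 102
patient=Lena: bmi >= 20 OR ward = 'GEN' → 132
patient=Mira: bmi >= 35 OR ward = 'PED' → -178
patient=Vik: bmi >= 20 OR ward = 'GEN' → 179
patient=Xiu: bmi >= 20 OR ward = 'GEN' → 182
patient=Yara: bmi >= 20 OR ward = 'GEN' → 160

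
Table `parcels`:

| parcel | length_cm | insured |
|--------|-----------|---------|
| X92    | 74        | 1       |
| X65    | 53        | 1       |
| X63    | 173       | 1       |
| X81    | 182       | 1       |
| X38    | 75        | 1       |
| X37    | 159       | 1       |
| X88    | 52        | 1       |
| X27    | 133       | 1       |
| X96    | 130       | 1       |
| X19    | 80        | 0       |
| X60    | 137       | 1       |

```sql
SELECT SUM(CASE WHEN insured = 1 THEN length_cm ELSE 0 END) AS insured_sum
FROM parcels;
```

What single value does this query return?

parcel=X92: ✓ → 74
parcel=X65: ✓ → 53
parcel=X63: ✓ → 173
parcel=X81: ✓ → 182
parcel=X38: ✓ → 75
parcel=X37: ✓ → 159
parcel=X88: ✓ → 52
parcel=X27: ✓ → 133
parcel=X96: ✓ → 130
parcel=X19: ✗
parcel=X60: ✓ → 137
insured_sum = 74 + 53 + 173 + 182 + 75 + 159 + 52 + 133 + 130 + 137 = 1168

1168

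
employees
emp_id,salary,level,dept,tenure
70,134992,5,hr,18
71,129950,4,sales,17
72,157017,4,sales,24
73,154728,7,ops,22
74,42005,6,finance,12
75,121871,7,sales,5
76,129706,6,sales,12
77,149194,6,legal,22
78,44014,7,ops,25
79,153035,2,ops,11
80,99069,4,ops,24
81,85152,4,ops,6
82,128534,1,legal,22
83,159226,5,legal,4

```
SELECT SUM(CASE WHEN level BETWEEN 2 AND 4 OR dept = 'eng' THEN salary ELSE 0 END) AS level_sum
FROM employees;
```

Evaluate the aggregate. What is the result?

emp_id=70: ✗
emp_id=71: ✓ → 129950
emp_id=72: ✓ → 157017
emp_id=73: ✗
emp_id=74: ✗
emp_id=75: ✗
emp_id=76: ✗
emp_id=77: ✗
emp_id=78: ✗
emp_id=79: ✓ → 153035
emp_id=80: ✓ → 99069
emp_id=81: ✓ → 85152
emp_id=82: ✗
emp_id=83: ✗
level_sum = 129950 + 157017 + 153035 + 99069 + 85152 = 624223

624223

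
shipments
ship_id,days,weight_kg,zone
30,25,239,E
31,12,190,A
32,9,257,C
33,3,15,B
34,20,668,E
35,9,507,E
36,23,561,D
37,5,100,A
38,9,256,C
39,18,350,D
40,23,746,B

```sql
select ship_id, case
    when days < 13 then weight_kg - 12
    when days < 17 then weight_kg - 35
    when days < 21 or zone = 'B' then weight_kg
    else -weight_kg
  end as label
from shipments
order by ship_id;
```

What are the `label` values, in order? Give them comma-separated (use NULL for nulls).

ship_id=30: ELSE → -239
ship_id=31: days < 13 → 178
ship_id=32: days < 13 → 245
ship_id=33: days < 13 → 3
ship_id=34: days < 21 or zone = 'B' → 668
ship_id=35: days < 13 → 495
ship_id=36: ELSE → -561
ship_id=37: days < 13 → 88
ship_id=38: days < 13 → 244
ship_id=39: days < 21 or zone = 'B' → 350
ship_id=40: days < 21 or zone = 'B' → 746

-239, 178, 245, 3, 668, 495, -561, 88, 244, 350, 746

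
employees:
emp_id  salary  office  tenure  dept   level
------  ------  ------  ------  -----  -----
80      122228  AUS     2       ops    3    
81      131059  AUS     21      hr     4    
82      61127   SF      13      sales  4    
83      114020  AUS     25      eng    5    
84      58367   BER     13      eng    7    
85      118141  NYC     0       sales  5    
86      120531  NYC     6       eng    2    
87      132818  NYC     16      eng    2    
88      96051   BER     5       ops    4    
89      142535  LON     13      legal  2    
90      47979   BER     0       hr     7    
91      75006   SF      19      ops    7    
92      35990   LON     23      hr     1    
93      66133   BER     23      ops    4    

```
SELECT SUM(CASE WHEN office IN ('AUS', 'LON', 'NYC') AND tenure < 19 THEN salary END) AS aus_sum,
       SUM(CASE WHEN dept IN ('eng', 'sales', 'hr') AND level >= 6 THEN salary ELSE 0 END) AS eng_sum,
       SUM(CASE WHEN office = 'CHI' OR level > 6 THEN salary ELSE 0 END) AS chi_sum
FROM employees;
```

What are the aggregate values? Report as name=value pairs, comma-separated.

[aus_sum: office IN ('AUS', 'LON', 'NYC') AND tenure < 19]
emp_id=80: ✓ → 122228
emp_id=81: ✗
emp_id=82: ✗
emp_id=83: ✗
emp_id=84: ✗
emp_id=85: ✓ → 118141
emp_id=86: ✓ → 120531
emp_id=87: ✓ → 132818
emp_id=88: ✗
emp_id=89: ✓ → 142535
emp_id=90: ✗
emp_id=91: ✗
emp_id=92: ✗
emp_id=93: ✗
aus_sum = 122228 + 118141 + 120531 + 132818 + 142535 = 636253
—
[eng_sum: dept IN ('eng', 'sales', 'hr') AND level >= 6]
emp_id=80: ✗
emp_id=81: ✗
emp_id=82: ✗
emp_id=83: ✗
emp_id=84: ✓ → 58367
emp_id=85: ✗
emp_id=86: ✗
emp_id=87: ✗
emp_id=88: ✗
emp_id=89: ✗
emp_id=90: ✓ → 47979
emp_id=91: ✗
emp_id=92: ✗
emp_id=93: ✗
eng_sum = 58367 + 47979 = 106346
—
[chi_sum: office = 'CHI' OR level > 6]
emp_id=80: ✗
emp_id=81: ✗
emp_id=82: ✗
emp_id=83: ✗
emp_id=84: ✓ → 58367
emp_id=85: ✗
emp_id=86: ✗
emp_id=87: ✗
emp_id=88: ✗
emp_id=89: ✗
emp_id=90: ✓ → 47979
emp_id=91: ✓ → 75006
emp_id=92: ✗
emp_id=93: ✗
chi_sum = 58367 + 47979 + 75006 = 181352

aus_sum=636253, eng_sum=106346, chi_sum=181352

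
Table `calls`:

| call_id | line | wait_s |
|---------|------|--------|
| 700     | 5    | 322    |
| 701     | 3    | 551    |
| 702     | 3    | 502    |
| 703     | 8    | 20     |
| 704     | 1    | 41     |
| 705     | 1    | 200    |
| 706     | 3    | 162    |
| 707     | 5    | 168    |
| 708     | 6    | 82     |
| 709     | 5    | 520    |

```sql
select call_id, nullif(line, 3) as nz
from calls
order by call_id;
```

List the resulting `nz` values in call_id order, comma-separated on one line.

5, NULL, NULL, 8, 1, 1, NULL, 5, 6, 5

call_id=700: line=5 vs 3: differ → 5
call_id=701: line=3 vs 3: equal → NULL
call_id=702: line=3 vs 3: equal → NULL
call_id=703: line=8 vs 3: differ → 8
call_id=704: line=1 vs 3: differ → 1
call_id=705: line=1 vs 3: differ → 1
call_id=706: line=3 vs 3: equal → NULL
call_id=707: line=5 vs 3: differ → 5
call_id=708: line=6 vs 3: differ → 6
call_id=709: line=5 vs 3: differ → 5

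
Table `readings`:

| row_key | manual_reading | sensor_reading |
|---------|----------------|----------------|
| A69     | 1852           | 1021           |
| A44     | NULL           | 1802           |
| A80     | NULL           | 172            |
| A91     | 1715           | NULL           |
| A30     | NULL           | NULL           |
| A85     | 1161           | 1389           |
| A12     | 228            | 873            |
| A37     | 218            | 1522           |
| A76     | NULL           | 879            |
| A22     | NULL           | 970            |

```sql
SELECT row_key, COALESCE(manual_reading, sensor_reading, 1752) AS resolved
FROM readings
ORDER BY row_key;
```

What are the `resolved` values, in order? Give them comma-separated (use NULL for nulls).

row_key=A12: manual_reading=228 → 228
row_key=A22: manual_reading=NULL, sensor_reading=970 → 970
row_key=A30: manual_reading=NULL, sensor_reading=NULL, → literal 1752 → 1752
row_key=A37: manual_reading=218 → 218
row_key=A44: manual_reading=NULL, sensor_reading=1802 → 1802
row_key=A69: manual_reading=1852 → 1852
row_key=A76: manual_reading=NULL, sensor_reading=879 → 879
row_key=A80: manual_reading=NULL, sensor_reading=172 → 172
row_key=A85: manual_reading=1161 → 1161
row_key=A91: manual_reading=1715 → 1715

228, 970, 1752, 218, 1802, 1852, 879, 172, 1161, 1715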